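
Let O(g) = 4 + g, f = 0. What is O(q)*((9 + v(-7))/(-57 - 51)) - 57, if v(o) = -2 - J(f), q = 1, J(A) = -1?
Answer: -1549/27 ≈ -57.370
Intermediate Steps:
v(o) = -1 (v(o) = -2 - 1*(-1) = -2 + 1 = -1)
O(q)*((9 + v(-7))/(-57 - 51)) - 57 = (4 + 1)*((9 - 1)/(-57 - 51)) - 57 = 5*(8/(-108)) - 57 = 5*(8*(-1/108)) - 57 = 5*(-2/27) - 57 = -10/27 - 57 = -1549/27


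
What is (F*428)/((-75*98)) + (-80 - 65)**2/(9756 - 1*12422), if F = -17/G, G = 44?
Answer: -423755449/53886525 ≈ -7.8638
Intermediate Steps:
F = -17/44 ≈ -0.38636
(F*428)/((-75*98)) + (-80 - 65)**2/(9756 - 1*12422) = (-17/44*428)/((-75*98)) + (-80 - 65)**2/(9756 - 1*12422) = -1819/11/(-7350) + (-145)**2/(9756 - 12422) = -1819/11*(-1/7350) + 21025/(-2666) = 1819/80850 + 21025*(-1/2666) = 1819/80850 - 21025/2666 = -423755449/53886525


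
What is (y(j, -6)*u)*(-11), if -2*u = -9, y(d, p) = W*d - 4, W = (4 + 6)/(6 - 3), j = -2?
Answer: 528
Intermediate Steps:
W = 10/3 ≈ 3.3333
y(d, p) = -4 + 10*d/3 (y(d, p) = 10*d/3 - 4 = -4 + 10*d/3)
u = 9/2 (u = -1/2*(-9) = 9/2 ≈ 4.5000)
(y(j, -6)*u)*(-11) = ((-4 + (10/3)*(-2))*(9/2))*(-11) = ((-4 - 20/3)*(9/2))*(-11) = -32/3*9/2*(-11) = -48*(-11) = 528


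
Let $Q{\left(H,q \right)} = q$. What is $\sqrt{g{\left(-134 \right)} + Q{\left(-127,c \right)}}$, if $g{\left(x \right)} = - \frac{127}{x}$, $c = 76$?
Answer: $\frac{\sqrt{1381674}}{134} \approx 8.772$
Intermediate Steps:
$\sqrt{g{\left(-134 \right)} + Q{\left(-127,c \right)}} = \sqrt{- \frac{127}{-134} + 76} = \sqrt{\left(-127\right) \left(- \frac{1}{134}\right) + 76} = \sqrt{\frac{127}{134} + 76} = \sqrt{\frac{10311}{134}} = \frac{\sqrt{1381674}}{134}$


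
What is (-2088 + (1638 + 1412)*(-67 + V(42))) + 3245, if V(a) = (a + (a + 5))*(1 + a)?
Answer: 11469157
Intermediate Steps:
V(a) = (1 + a)*(5 + 2*a) (V(a) = (a + (5 + a))*(1 + a) = (5 + 2*a)*(1 + a) = (1 + a)*(5 + 2*a))
(-2088 + (1638 + 1412)*(-67 + V(42))) + 3245 = (-2088 + (1638 + 1412)*(-67 + (5 + 2*42**2 + 7*42))) + 3245 = (-2088 + 3050*(-67 + (5 + 2*1764 + 294))) + 3245 = (-2088 + 3050*(-67 + (5 + 3528 + 294))) + 3245 = (-2088 + 3050*(-67 + 3827)) + 3245 = (-2088 + 3050*3760) + 3245 = (-2088 + 11468000) + 3245 = 11465912 + 3245 = 11469157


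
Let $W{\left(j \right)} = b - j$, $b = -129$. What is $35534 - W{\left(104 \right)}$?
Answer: $35767$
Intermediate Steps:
$W{\left(j \right)} = -129 - j$
$35534 - W{\left(104 \right)} = 35534 - \left(-129 - 104\right) = 35534 - -233 = 35534 + 233 = 35767$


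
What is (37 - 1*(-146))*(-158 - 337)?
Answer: -90585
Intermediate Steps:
(37 - 1*(-146))*(-158 - 337) = (37 + 146)*(-495) = 183*(-495) = -90585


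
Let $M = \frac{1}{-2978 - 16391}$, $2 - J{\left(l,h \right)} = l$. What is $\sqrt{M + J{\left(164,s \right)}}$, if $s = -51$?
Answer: $\frac{i \sqrt{60775641451}}{19369} \approx 12.728 i$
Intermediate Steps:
$J{\left(l,h \right)} = 2 - l$
$M = - \frac{1}{19369}$ ($M = \frac{1}{-19369} = - \frac{1}{19369} \approx -5.1629 \cdot 10^{-5}$)
$\sqrt{M + J{\left(164,s \right)}} = \sqrt{- \frac{1}{19369} + \left(2 - 164\right)} = \sqrt{- \frac{1}{19369} - 162} = \sqrt{- \frac{3137779}{19369}} = \frac{i \sqrt{60775641451}}{19369}$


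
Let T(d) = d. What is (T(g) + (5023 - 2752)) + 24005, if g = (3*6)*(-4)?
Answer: 26204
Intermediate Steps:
g = -72 (g = 18*(-4) = -72)
(T(g) + (5023 - 2752)) + 24005 = (-72 + (5023 - 2752)) + 24005 = (-72 + 2271) + 24005 = 2199 + 24005 = 26204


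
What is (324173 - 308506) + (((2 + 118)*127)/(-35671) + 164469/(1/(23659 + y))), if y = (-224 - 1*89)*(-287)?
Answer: 665820705941827/35671 ≈ 1.8666e+10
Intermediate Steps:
y = 89831 (y = (-224 - 89)*(-287) = -313*(-287) = 89831)
(324173 - 308506) + (((2 + 118)*127)/(-35671) + 164469/(1/(23659 + y))) = (324173 - 308506) + (((2 + 118)*127)/(-35671) + 164469/(1/(23659 + 89831))) = 15667 + ((120*127)*(-1/35671) + 164469/(1/113490)) = 15667 + (15240*(-1/35671) + 164469/(1/113490)) = 15667 + (-15240/35671 + 164469*113490) = 15667 + (-15240/35671 + 18665586810) = 15667 + 665820147084270/35671 = 665820705941827/35671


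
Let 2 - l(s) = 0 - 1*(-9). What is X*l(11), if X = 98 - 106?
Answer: 56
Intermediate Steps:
l(s) = -7 (l(s) = 2 - (0 - 1*(-9)) = 2 - (0 + 9) = 2 - 1*9 = 2 - 9 = -7)
X = -8
X*l(11) = -8*(-7) = 56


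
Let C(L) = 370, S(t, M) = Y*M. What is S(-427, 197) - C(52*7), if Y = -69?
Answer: -13963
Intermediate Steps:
S(t, M) = -69*M
S(-427, 197) - C(52*7) = -69*197 - 1*370 = -13593 - 370 = -13963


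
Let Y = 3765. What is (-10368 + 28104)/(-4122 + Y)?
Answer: -5912/119 ≈ -49.681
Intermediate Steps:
(-10368 + 28104)/(-4122 + Y) = (-10368 + 28104)/(-4122 + 3765) = 17736/(-357) = 17736*(-1/357) = -5912/119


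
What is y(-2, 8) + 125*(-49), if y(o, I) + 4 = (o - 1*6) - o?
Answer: -6135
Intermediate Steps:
y(o, I) = -10 (y(o, I) = -4 + ((o - 1*6) - o) = -4 + ((o - 6) - o) = -4 + ((-6 + o) - o) = -4 - 6 = -10)
y(-2, 8) + 125*(-49) = -10 + 125*(-49) = -10 - 6125 = -6135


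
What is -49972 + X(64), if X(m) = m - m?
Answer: -49972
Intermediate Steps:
X(m) = 0
-49972 + X(64) = -49972 + 0 = -49972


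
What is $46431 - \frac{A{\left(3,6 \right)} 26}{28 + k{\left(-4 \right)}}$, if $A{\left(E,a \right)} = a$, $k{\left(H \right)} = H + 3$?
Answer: $\frac{417827}{9} \approx 46425.0$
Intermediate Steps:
$k{\left(H \right)} = 3 + H$
$46431 - \frac{A{\left(3,6 \right)} 26}{28 + k{\left(-4 \right)}} = 46431 - \frac{6 \cdot 26}{28 + \left(3 - 4\right)} = 46431 - \frac{156}{28 - 1} = 46431 - \frac{156}{27} = 46431 - 156 \cdot \frac{1}{27} = 46431 - \frac{52}{9} = \frac{417827}{9}$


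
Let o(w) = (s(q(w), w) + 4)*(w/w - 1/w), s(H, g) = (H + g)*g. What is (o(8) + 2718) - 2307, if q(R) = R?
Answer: 1053/2 ≈ 526.50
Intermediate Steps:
s(H, g) = g*(H + g)
o(w) = (1 - 1/w)*(4 + 2*w²) (o(w) = (w*(w + w) + 4)*(w/w - 1/w) = (w*(2*w) + 4)*(1 - 1/w) = (2*w² + 4)*(1 - 1/w) = (4 + 2*w²)*(1 - 1/w) = (1 - 1/w)*(4 + 2*w²))
(o(8) + 2718) - 2307 = ((4 - 4/8 - 2*8 + 2*8²) + 2718) - 2307 = ((4 - 4*⅛ - 16 + 2*64) + 2718) - 2307 = ((4 - ½ - 16 + 128) + 2718) - 2307 = (231/2 + 2718) - 2307 = 5667/2 - 2307 = 1053/2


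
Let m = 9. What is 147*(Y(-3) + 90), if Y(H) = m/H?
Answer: 12789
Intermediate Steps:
Y(H) = 9/H
147*(Y(-3) + 90) = 147*(9/(-3) + 90) = 147*(9*(-1/3) + 90) = 147*(-3 + 90) = 147*87 = 12789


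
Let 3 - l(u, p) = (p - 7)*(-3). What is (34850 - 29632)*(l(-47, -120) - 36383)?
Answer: -191818898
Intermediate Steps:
l(u, p) = -18 + 3*p (l(u, p) = 3 - (p - 7)*(-3) = 3 - (-7 + p)*(-3) = 3 - (21 - 3*p) = 3 + (-21 + 3*p) = -18 + 3*p)
(34850 - 29632)*(l(-47, -120) - 36383) = (34850 - 29632)*((-18 + 3*(-120)) - 36383) = 5218*((-18 - 360) - 36383) = 5218*(-378 - 36383) = 5218*(-36761) = -191818898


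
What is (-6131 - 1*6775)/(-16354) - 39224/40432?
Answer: -7478369/41326558 ≈ -0.18096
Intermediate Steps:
(-6131 - 1*6775)/(-16354) - 39224/40432 = (-6131 - 6775)*(-1/16354) - 39224*1/40432 = -12906*(-1/16354) - 4903/5054 = 6453/8177 - 4903/5054 = -7478369/41326558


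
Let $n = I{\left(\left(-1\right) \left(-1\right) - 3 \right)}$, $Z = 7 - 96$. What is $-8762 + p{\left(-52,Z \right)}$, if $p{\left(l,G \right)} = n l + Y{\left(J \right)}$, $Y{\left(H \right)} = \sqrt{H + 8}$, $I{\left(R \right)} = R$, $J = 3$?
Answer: $-8658 + \sqrt{11} \approx -8654.7$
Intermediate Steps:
$Z = -89$
$n = -2$ ($n = \left(-1\right) \left(-1\right) - 3 = 1 - 3 = -2$)
$Y{\left(H \right)} = \sqrt{8 + H}$
$p{\left(l,G \right)} = \sqrt{11} - 2 l$ ($p{\left(l,G \right)} = - 2 l + \sqrt{8 + 3} = - 2 l + \sqrt{11} = \sqrt{11} - 2 l$)
$-8762 + p{\left(-52,Z \right)} = -8762 + \left(\sqrt{11} - -104\right) = -8762 + \left(\sqrt{11} + 104\right) = -8762 + \left(104 + \sqrt{11}\right) = -8658 + \sqrt{11}$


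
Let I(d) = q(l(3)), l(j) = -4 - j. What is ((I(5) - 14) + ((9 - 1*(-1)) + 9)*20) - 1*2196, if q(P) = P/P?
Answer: -1829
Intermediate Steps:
q(P) = 1
I(d) = 1
((I(5) - 14) + ((9 - 1*(-1)) + 9)*20) - 1*2196 = ((1 - 14) + ((9 - 1*(-1)) + 9)*20) - 1*2196 = (-13 + ((9 + 1) + 9)*20) - 2196 = (-13 + (10 + 9)*20) - 2196 = (-13 + 19*20) - 2196 = (-13 + 380) - 2196 = 367 - 2196 = -1829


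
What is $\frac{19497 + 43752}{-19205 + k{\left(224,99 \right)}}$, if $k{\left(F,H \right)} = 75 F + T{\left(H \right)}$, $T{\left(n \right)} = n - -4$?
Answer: $- \frac{63249}{2302} \approx -27.476$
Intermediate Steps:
$T{\left(n \right)} = 4 + n$ ($T{\left(n \right)} = n + 4 = 4 + n$)
$k{\left(F,H \right)} = 4 + H + 75 F$ ($k{\left(F,H \right)} = 75 F + \left(4 + H\right) = 4 + H + 75 F$)
$\frac{19497 + 43752}{-19205 + k{\left(224,99 \right)}} = \frac{19497 + 43752}{-19205 + \left(4 + 99 + 75 \cdot 224\right)} = \frac{63249}{-19205 + \left(4 + 99 + 16800\right)} = \frac{63249}{-19205 + 16903} = \frac{63249}{-2302} = 63249 \left(- \frac{1}{2302}\right) = - \frac{63249}{2302}$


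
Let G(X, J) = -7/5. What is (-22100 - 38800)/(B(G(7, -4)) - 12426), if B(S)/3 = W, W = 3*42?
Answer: 5075/1004 ≈ 5.0548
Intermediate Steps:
G(X, J) = -7/5 (G(X, J) = -7*⅕ = -7/5)
W = 126
B(S) = 378 (B(S) = 3*126 = 378)
(-22100 - 38800)/(B(G(7, -4)) - 12426) = (-22100 - 38800)/(378 - 12426) = -60900/(-12048) = -60900*(-1/12048) = 5075/1004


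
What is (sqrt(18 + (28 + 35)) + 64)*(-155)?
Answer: -11315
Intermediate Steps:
(sqrt(18 + (28 + 35)) + 64)*(-155) = (sqrt(18 + 63) + 64)*(-155) = (sqrt(81) + 64)*(-155) = (9 + 64)*(-155) = 73*(-155) = -11315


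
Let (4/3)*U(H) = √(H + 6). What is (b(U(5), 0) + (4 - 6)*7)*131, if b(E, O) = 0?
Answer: -1834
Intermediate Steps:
U(H) = 3*√(6 + H)/4 (U(H) = 3*√(H + 6)/4 = 3*√(6 + H)/4)
(b(U(5), 0) + (4 - 6)*7)*131 = (0 + (4 - 6)*7)*131 = (0 - 2*7)*131 = (0 - 14)*131 = -14*131 = -1834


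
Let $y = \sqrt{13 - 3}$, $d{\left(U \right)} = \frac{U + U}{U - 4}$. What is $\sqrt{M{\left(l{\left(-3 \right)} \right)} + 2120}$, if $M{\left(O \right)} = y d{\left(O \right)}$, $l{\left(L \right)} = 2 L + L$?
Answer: $\frac{\sqrt{358280 + 234 \sqrt{10}}}{13} \approx 46.091$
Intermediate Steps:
$d{\left(U \right)} = \frac{2 U}{-4 + U}$
$y = \sqrt{10} \approx 3.1623$
$l{\left(L \right)} = 3 L$
$M{\left(O \right)} = \frac{2 O \sqrt{10}}{-4 + O}$ ($M{\left(O \right)} = \sqrt{10} \frac{2 O}{-4 + O} = \frac{2 O \sqrt{10}}{-4 + O}$)
$\sqrt{M{\left(l{\left(-3 \right)} \right)} + 2120} = \sqrt{\frac{2 \cdot 3 \left(-3\right) \sqrt{10}}{-4 + 3 \left(-3\right)} + 2120} = \sqrt{2 \left(-9\right) \sqrt{10} \frac{1}{-4 - 9} + 2120} = \sqrt{2 \left(-9\right) \sqrt{10} \frac{1}{-13} + 2120} = \sqrt{2 \left(-9\right) \sqrt{10} \left(- \frac{1}{13}\right) + 2120} = \sqrt{\frac{18 \sqrt{10}}{13} + 2120} = \sqrt{2120 + \frac{18 \sqrt{10}}{13}}$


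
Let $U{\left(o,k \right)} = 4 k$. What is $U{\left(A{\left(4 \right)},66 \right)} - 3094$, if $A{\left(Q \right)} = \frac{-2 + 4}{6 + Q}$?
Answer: $-2830$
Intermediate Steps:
$A{\left(Q \right)} = \frac{2}{6 + Q}$
$U{\left(A{\left(4 \right)},66 \right)} - 3094 = 4 \cdot 66 - 3094 = 264 - 3094 = -2830$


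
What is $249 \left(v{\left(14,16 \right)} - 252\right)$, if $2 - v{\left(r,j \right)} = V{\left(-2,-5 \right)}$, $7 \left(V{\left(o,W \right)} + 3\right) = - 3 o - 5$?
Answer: $- \frac{430770}{7} \approx -61539.0$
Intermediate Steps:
$V{\left(o,W \right)} = - \frac{26}{7} - \frac{3 o}{7}$ ($V{\left(o,W \right)} = -3 + \frac{- 3 o - 5}{7} = -3 + \frac{-5 - 3 o}{7} = -3 - \left(\frac{5}{7} + \frac{3 o}{7}\right) = - \frac{26}{7} - \frac{3 o}{7}$)
$v{\left(r,j \right)} = \frac{34}{7}$ ($v{\left(r,j \right)} = 2 - \left(- \frac{26}{7} - - \frac{6}{7}\right) = 2 - \left(- \frac{26}{7} + \frac{6}{7}\right) = 2 - - \frac{20}{7} = 2 + \frac{20}{7} = \frac{34}{7}$)
$249 \left(v{\left(14,16 \right)} - 252\right) = 249 \left(\frac{34}{7} - 252\right) = 249 \left(- \frac{1730}{7}\right) = - \frac{430770}{7}$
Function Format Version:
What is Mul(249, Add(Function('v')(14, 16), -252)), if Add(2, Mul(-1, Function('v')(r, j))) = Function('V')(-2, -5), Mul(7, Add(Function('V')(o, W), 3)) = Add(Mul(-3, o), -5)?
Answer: Rational(-430770, 7) ≈ -61539.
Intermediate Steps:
Function('V')(o, W) = Add(Rational(-26, 7), Mul(Rational(-3, 7), o)) (Function('V')(o, W) = Add(-3, Mul(Rational(1, 7), Add(Mul(-3, o), -5))) = Add(-3, Mul(Rational(1, 7), Add(-5, Mul(-3, o)))) = Add(-3, Add(Rational(-5, 7), Mul(Rational(-3, 7), o))) = Add(Rational(-26, 7), Mul(Rational(-3, 7), o)))
Function('v')(r, j) = Rational(34, 7) (Function('v')(r, j) = Add(2, Mul(-1, Add(Rational(-26, 7), Mul(Rational(-3, 7), -2)))) = Add(2, Mul(-1, Add(Rational(-26, 7), Rational(6, 7)))) = Add(2, Mul(-1, Rational(-20, 7))) = Add(2, Rational(20, 7)) = Rational(34, 7))
Mul(249, Add(Function('v')(14, 16), -252)) = Mul(249, Add(Rational(34, 7), -252)) = Mul(249, Rational(-1730, 7)) = Rational(-430770, 7)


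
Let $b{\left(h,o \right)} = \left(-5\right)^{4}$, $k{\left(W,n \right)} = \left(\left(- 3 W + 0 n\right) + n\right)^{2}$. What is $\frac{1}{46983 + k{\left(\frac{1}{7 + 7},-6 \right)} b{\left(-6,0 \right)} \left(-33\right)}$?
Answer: $- \frac{196}{146901957} \approx -1.3342 \cdot 10^{-6}$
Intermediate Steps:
$k{\left(W,n \right)} = \left(n - 3 W\right)^{2}$ ($k{\left(W,n \right)} = \left(\left(- 3 W + 0\right) + n\right)^{2} = \left(- 3 W + n\right)^{2} = \left(n - 3 W\right)^{2}$)
$b{\left(h,o \right)} = 625$
$\frac{1}{46983 + k{\left(\frac{1}{7 + 7},-6 \right)} b{\left(-6,0 \right)} \left(-33\right)} = \frac{1}{46983 + \left(\left(-1\right) \left(-6\right) + \frac{3}{7 + 7}\right)^{2} \cdot 625 \left(-33\right)} = \frac{1}{46983 + \left(6 + \frac{3}{14}\right)^{2} \cdot 625 \left(-33\right)} = \frac{1}{46983 + \left(\frac{87}{14}\right)^{2} \cdot 625 \left(-33\right)} = \frac{1}{46983 + \frac{7569}{196} \cdot 625 \left(-33\right)} = \frac{1}{46983 + \frac{4730625}{196} \left(-33\right)} = \frac{1}{46983 - \frac{156110625}{196}} = \frac{1}{- \frac{146901957}{196}} = - \frac{196}{146901957}$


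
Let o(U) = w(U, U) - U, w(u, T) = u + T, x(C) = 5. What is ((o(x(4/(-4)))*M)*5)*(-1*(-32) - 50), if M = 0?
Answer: 0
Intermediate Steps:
w(u, T) = T + u
o(U) = U (o(U) = (U + U) - U = 2*U - U = U)
((o(x(4/(-4)))*M)*5)*(-1*(-32) - 50) = ((5*0)*5)*(-1*(-32) - 50) = (0*5)*(32 - 50) = 0*(-18) = 0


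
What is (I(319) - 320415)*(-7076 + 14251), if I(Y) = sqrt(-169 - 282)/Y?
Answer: -2298977625 + 7175*I*sqrt(451)/319 ≈ -2.299e+9 + 477.66*I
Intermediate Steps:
I(Y) = I*sqrt(451)/Y (I(Y) = sqrt(-451)/Y = (I*sqrt(451))/Y = I*sqrt(451)/Y)
(I(319) - 320415)*(-7076 + 14251) = (I*sqrt(451)/319 - 320415)*(-7076 + 14251) = (I*sqrt(451)*(1/319) - 320415)*7175 = (I*sqrt(451)/319 - 320415)*7175 = (-320415 + I*sqrt(451)/319)*7175 = -2298977625 + 7175*I*sqrt(451)/319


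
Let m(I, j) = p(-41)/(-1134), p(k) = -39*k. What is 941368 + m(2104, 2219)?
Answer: 355836571/378 ≈ 9.4137e+5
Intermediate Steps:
m(I, j) = -533/378 (m(I, j) = -39*(-41)/(-1134) = 1599*(-1/1134) = -533/378)
941368 + m(2104, 2219) = 941368 - 533/378 = 355836571/378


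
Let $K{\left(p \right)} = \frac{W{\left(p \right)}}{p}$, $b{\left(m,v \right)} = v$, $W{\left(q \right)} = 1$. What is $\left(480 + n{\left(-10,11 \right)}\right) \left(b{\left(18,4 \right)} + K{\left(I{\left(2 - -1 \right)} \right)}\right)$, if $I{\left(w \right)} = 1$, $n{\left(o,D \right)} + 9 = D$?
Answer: $2410$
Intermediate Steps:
$n{\left(o,D \right)} = -9 + D$
$K{\left(p \right)} = \frac{1}{p}$ ($K{\left(p \right)} = 1 \frac{1}{p} = \frac{1}{p}$)
$\left(480 + n{\left(-10,11 \right)}\right) \left(b{\left(18,4 \right)} + K{\left(I{\left(2 - -1 \right)} \right)}\right) = \left(480 + \left(-9 + 11\right)\right) \left(4 + 1^{-1}\right) = \left(480 + 2\right) \left(4 + 1\right) = 482 \cdot 5 = 2410$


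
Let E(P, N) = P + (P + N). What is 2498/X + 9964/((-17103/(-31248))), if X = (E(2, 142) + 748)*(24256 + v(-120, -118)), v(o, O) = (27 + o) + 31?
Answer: 1122405774303781/61654707318 ≈ 18205.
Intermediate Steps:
v(o, O) = 58 + o
E(P, N) = N + 2*P (E(P, N) = P + (N + P) = N + 2*P)
X = 21629436 (X = ((142 + 2*2) + 748)*(24256 + (58 - 120)) = ((142 + 4) + 748)*(24256 - 62) = (146 + 748)*24194 = 894*24194 = 21629436)
2498/X + 9964/((-17103/(-31248))) = 2498/21629436 + 9964/((-17103/(-31248))) = 2498*(1/21629436) + 9964/((-17103*(-1/31248))) = 1249/10814718 + 9964/(5701/10416) = 1249/10814718 + 9964*(10416/5701) = 1249/10814718 + 103785024/5701 = 1122405774303781/61654707318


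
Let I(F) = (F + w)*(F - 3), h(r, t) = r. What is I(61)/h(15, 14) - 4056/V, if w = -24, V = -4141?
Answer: 8947426/62115 ≈ 144.05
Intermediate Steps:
I(F) = (-24 + F)*(-3 + F) (I(F) = (F - 24)*(F - 3) = (-24 + F)*(-3 + F))
I(61)/h(15, 14) - 4056/V = (72 + 61² - 27*61)/15 - 4056/(-4141) = (72 + 3721 - 1647)*(1/15) - 4056*(-1/4141) = 2146*(1/15) + 4056/4141 = 2146/15 + 4056/4141 = 8947426/62115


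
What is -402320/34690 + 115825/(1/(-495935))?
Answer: -199265158040107/3469 ≈ -5.7442e+10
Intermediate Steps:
-402320/34690 + 115825/(1/(-495935)) = -402320*1/34690 + 115825/(-1/495935) = -40232/3469 + 115825*(-495935) = -40232/3469 - 57441671375 = -199265158040107/3469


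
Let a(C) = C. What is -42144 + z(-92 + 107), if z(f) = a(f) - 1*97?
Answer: -42226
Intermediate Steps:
z(f) = -97 + f (z(f) = f - 1*97 = f - 97 = -97 + f)
-42144 + z(-92 + 107) = -42144 + (-97 + (-92 + 107)) = -42144 + (-97 + 15) = -42144 - 82 = -42226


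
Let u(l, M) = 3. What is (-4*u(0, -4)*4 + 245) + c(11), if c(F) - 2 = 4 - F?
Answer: 192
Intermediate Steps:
c(F) = 6 - F (c(F) = 2 + (4 - F) = 6 - F)
(-4*u(0, -4)*4 + 245) + c(11) = (-4*3*4 + 245) + (6 - 1*11) = (-12*4 + 245) + (6 - 11) = (-48 + 245) - 5 = 197 - 5 = 192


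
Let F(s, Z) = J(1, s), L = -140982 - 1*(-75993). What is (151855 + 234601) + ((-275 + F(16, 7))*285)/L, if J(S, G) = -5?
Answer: 8371822928/21663 ≈ 3.8646e+5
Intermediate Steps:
L = -64989 (L = -140982 + 75993 = -64989)
F(s, Z) = -5
(151855 + 234601) + ((-275 + F(16, 7))*285)/L = (151855 + 234601) + ((-275 - 5)*285)/(-64989) = 386456 - 280*285*(-1/64989) = 386456 - 79800*(-1/64989) = 386456 + 26600/21663 = 8371822928/21663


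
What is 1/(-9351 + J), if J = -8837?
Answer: -1/18188 ≈ -5.4981e-5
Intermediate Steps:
1/(-9351 + J) = 1/(-9351 - 8837) = 1/(-18188) = -1/18188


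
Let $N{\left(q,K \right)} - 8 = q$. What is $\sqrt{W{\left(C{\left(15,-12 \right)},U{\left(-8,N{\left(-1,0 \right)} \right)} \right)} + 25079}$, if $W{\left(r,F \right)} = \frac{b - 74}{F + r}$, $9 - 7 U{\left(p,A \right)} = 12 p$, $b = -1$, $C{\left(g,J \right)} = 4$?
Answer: $\frac{\sqrt{9052094}}{19} \approx 158.35$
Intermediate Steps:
$N{\left(q,K \right)} = 8 + q$
$U{\left(p,A \right)} = \frac{9}{7} - \frac{12 p}{7}$
$W{\left(r,F \right)} = - \frac{75}{F + r}$ ($W{\left(r,F \right)} = \frac{-1 - 74}{F + r} = - \frac{75}{F + r}$)
$\sqrt{W{\left(C{\left(15,-12 \right)},U{\left(-8,N{\left(-1,0 \right)} \right)} \right)} + 25079} = \sqrt{- \frac{75}{\left(\frac{9}{7} - - \frac{96}{7}\right) + 4} + 25079} = \sqrt{- \frac{75}{\left(\frac{9}{7} + \frac{96}{7}\right) + 4} + 25079} = \sqrt{- \frac{75}{15 + 4} + 25079} = \sqrt{- \frac{75}{19} + 25079} = \sqrt{\frac{476426}{19}} = \frac{\sqrt{9052094}}{19}$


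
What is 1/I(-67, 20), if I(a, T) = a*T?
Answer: -1/1340 ≈ -0.00074627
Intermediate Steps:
I(a, T) = T*a
1/I(-67, 20) = 1/(20*(-67)) = 1/(-1340) = -1/1340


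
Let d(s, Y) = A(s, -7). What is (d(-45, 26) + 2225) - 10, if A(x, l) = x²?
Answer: 4240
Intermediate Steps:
d(s, Y) = s²
(d(-45, 26) + 2225) - 10 = ((-45)² + 2225) - 10 = (2025 + 2225) - 10 = 4250 - 10 = 4240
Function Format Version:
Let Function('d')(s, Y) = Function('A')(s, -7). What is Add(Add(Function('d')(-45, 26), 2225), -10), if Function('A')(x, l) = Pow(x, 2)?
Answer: 4240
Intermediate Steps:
Function('d')(s, Y) = Pow(s, 2)
Add(Add(Function('d')(-45, 26), 2225), -10) = Add(Add(Pow(-45, 2), 2225), -10) = Add(Add(2025, 2225), -10) = Add(4250, -10) = 4240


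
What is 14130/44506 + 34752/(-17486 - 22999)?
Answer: -162436577/300304235 ≈ -0.54091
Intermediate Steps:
14130/44506 + 34752/(-17486 - 22999) = 14130*(1/44506) + 34752/(-40485) = 7065/22253 + 34752*(-1/40485) = 7065/22253 - 11584/13495 = -162436577/300304235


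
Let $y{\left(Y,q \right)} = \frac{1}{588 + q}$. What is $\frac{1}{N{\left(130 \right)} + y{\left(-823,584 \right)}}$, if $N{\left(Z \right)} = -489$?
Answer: $- \frac{1172}{573107} \approx -0.002045$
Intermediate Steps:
$\frac{1}{N{\left(130 \right)} + y{\left(-823,584 \right)}} = \frac{1}{-489 + \frac{1}{588 + 584}} = \frac{1}{-489 + \frac{1}{1172}} = \frac{1}{- \frac{573107}{1172}} = - \frac{1172}{573107}$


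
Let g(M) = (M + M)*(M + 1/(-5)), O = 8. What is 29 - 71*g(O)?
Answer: -44159/5 ≈ -8831.8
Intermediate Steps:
g(M) = 2*M*(-⅕ + M) (g(M) = (2*M)*(M - ⅕) = (2*M)*(-⅕ + M) = 2*M*(-⅕ + M))
29 - 71*g(O) = 29 - 142*8*(-1 + 5*8)/5 = 29 - 142*8*(-1 + 40)/5 = 29 - 142*8*39/5 = 29 - 71*624/5 = 29 - 44304/5 = -44159/5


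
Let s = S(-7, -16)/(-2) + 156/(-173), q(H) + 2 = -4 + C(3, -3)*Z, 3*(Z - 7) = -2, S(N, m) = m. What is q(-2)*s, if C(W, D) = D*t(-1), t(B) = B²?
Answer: -30700/173 ≈ -177.46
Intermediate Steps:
Z = 19/3 (Z = 7 + (⅓)*(-2) = 7 - ⅔ = 19/3 ≈ 6.3333)
C(W, D) = D (C(W, D) = D*(-1)² = D*1 = D)
q(H) = -25 (q(H) = -2 + (-4 - 3*19/3) = -2 + (-4 - 19) = -2 - 23 = -25)
s = 1228/173 (s = -16/(-2) + 156/(-173) = -16*(-½) + 156*(-1/173) = 8 - 156/173 = 1228/173 ≈ 7.0983)
q(-2)*s = -25*1228/173 = -30700/173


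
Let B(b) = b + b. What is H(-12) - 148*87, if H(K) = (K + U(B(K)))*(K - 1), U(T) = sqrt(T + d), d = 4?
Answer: -12720 - 26*I*sqrt(5) ≈ -12720.0 - 58.138*I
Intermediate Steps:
B(b) = 2*b
U(T) = sqrt(4 + T) (U(T) = sqrt(T + 4) = sqrt(4 + T))
H(K) = (-1 + K)*(K + sqrt(4 + 2*K)) (H(K) = (K + sqrt(4 + 2*K))*(K - 1) = (K + sqrt(4 + 2*K))*(-1 + K) = (-1 + K)*(K + sqrt(4 + 2*K)))
H(-12) - 148*87 = ((-12)**2 - 1*(-12) - sqrt(4 + 2*(-12)) - 12*sqrt(4 + 2*(-12))) - 148*87 = (144 + 12 - sqrt(4 - 24) - 12*sqrt(4 - 24)) - 12876 = (144 + 12 - sqrt(-20) - 24*I*sqrt(5)) - 12876 = (144 + 12 - 2*I*sqrt(5) - 24*I*sqrt(5)) - 12876 = (156 - 26*I*sqrt(5)) - 12876 = -12720 - 26*I*sqrt(5)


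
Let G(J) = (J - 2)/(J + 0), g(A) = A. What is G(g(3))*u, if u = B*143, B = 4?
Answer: 572/3 ≈ 190.67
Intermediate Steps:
G(J) = (-2 + J)/J
u = 572 (u = 4*143 = 572)
G(g(3))*u = ((-2 + 3)/3)*572 = ((1/3)*1)*572 = (1/3)*572 = 572/3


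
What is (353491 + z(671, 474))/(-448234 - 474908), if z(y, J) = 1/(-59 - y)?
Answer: -86016143/224631220 ≈ -0.38292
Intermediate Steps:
(353491 + z(671, 474))/(-448234 - 474908) = (353491 - 1/(59 + 671))/(-448234 - 474908) = (353491 - 1/730)/(-923142) = (353491 - 1*1/730)*(-1/923142) = (353491 - 1/730)*(-1/923142) = (258048429/730)*(-1/923142) = -86016143/224631220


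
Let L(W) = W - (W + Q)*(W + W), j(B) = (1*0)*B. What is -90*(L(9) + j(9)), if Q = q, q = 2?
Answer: 17010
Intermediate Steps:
Q = 2
j(B) = 0 (j(B) = 0*B = 0)
L(W) = W - 2*W*(2 + W) (L(W) = W - (W + 2)*(W + W) = W - (2 + W)*2*W = W - 2*W*(2 + W))
-90*(L(9) + j(9)) = -90*(-1*9*(3 + 2*9) + 0) = -90*(-1*9*(3 + 18) + 0) = -90*(-1*9*21 + 0) = -90*(-189 + 0) = -90*(-189) = 17010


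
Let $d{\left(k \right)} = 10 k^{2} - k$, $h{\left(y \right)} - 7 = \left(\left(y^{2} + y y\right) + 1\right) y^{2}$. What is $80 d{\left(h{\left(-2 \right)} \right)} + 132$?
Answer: $1475892$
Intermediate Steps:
$h{\left(y \right)} = 7 + y^{2} \left(1 + 2 y^{2}\right)$ ($h{\left(y \right)} = 7 + \left(\left(y^{2} + y y\right) + 1\right) y^{2} = 7 + \left(\left(y^{2} + y^{2}\right) + 1\right) y^{2} = 7 + \left(2 y^{2} + 1\right) y^{2} = 7 + \left(1 + 2 y^{2}\right) y^{2} = 7 + y^{2} \left(1 + 2 y^{2}\right)$)
$d{\left(k \right)} = - k + 10 k^{2}$
$80 d{\left(h{\left(-2 \right)} \right)} + 132 = 80 \left(7 + \left(-2\right)^{2} + 2 \left(-2\right)^{4}\right) \left(-1 + 10 \left(7 + \left(-2\right)^{2} + 2 \left(-2\right)^{4}\right)\right) + 132 = 80 \left(7 + 4 + 2 \cdot 16\right) \left(-1 + 10 \left(7 + 4 + 2 \cdot 16\right)\right) + 132 = 80 \left(7 + 4 + 32\right) \left(-1 + 10 \left(7 + 4 + 32\right)\right) + 132 = 80 \cdot 43 \left(-1 + 10 \cdot 43\right) + 132 = 80 \cdot 43 \left(-1 + 430\right) + 132 = 80 \cdot 43 \cdot 429 + 132 = 80 \cdot 18447 + 132 = 1475760 + 132 = 1475892$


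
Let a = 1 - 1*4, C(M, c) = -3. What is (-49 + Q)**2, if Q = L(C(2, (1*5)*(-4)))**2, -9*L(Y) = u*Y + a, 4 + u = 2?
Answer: 193600/81 ≈ 2390.1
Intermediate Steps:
u = -2 (u = -4 + 2 = -2)
a = -3 (a = 1 - 4 = -3)
L(Y) = 1/3 + 2*Y/9 (L(Y) = -(-2*Y - 3)/9 = -(-3 - 2*Y)/9 = 1/3 + 2*Y/9)
Q = 1/9 (Q = (1/3 + (2/9)*(-3))**2 = (1/3 - 2/3)**2 = (-1/3)**2 = 1/9 ≈ 0.11111)
(-49 + Q)**2 = (-49 + 1/9)**2 = (-440/9)**2 = 193600/81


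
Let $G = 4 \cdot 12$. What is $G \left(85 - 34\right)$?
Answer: $2448$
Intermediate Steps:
$G = 48$
$G \left(85 - 34\right) = 48 \left(85 - 34\right) = 48 \cdot 51 = 2448$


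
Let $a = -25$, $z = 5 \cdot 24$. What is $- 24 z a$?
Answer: $72000$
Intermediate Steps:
$z = 120$
$- 24 z a = \left(-24\right) 120 \left(-25\right) = \left(-2880\right) \left(-25\right) = 72000$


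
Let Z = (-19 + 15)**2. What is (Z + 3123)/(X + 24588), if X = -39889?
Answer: -3139/15301 ≈ -0.20515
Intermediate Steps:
Z = 16 (Z = (-4)**2 = 16)
(Z + 3123)/(X + 24588) = (16 + 3123)/(-39889 + 24588) = 3139/(-15301) = 3139*(-1/15301) = -3139/15301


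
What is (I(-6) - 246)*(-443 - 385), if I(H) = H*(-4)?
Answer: 183816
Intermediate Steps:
I(H) = -4*H
(I(-6) - 246)*(-443 - 385) = (-4*(-6) - 246)*(-443 - 385) = (24 - 246)*(-828) = -222*(-828) = 183816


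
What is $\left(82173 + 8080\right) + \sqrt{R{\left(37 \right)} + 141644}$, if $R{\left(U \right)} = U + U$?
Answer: $90253 + \sqrt{141718} \approx 90630.0$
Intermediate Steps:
$R{\left(U \right)} = 2 U$
$\left(82173 + 8080\right) + \sqrt{R{\left(37 \right)} + 141644} = \left(82173 + 8080\right) + \sqrt{2 \cdot 37 + 141644} = 90253 + \sqrt{74 + 141644} = 90253 + \sqrt{141718}$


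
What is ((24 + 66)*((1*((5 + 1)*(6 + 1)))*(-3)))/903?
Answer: -540/43 ≈ -12.558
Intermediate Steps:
((24 + 66)*((1*((5 + 1)*(6 + 1)))*(-3)))/903 = (90*((1*(6*7))*(-3)))*(1/903) = (90*((1*42)*(-3)))*(1/903) = (90*(42*(-3)))*(1/903) = (90*(-126))*(1/903) = -11340*1/903 = -540/43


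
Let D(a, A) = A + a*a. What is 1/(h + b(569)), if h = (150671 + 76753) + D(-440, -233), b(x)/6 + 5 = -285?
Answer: 1/419051 ≈ 2.3863e-6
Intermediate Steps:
D(a, A) = A + a²
b(x) = -1740 (b(x) = -30 + 6*(-285) = -30 - 1710 = -1740)
h = 420791 (h = (150671 + 76753) + (-233 + (-440)²) = 227424 + (-233 + 193600) = 227424 + 193367 = 420791)
1/(h + b(569)) = 1/(420791 - 1740) = 1/419051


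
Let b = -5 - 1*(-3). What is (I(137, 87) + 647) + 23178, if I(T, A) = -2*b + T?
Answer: 23966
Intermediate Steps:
b = -2 (b = -5 + 3 = -2)
I(T, A) = 4 + T (I(T, A) = -2*(-2) + T = 4 + T)
(I(137, 87) + 647) + 23178 = ((4 + 137) + 647) + 23178 = (141 + 647) + 23178 = 788 + 23178 = 23966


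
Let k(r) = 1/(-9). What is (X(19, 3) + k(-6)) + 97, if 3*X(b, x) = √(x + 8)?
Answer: 872/9 + √11/3 ≈ 97.994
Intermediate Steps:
k(r) = -⅑
X(b, x) = √(8 + x)/3 (X(b, x) = √(x + 8)/3 = √(8 + x)/3)
(X(19, 3) + k(-6)) + 97 = (√(8 + 3)/3 - ⅑) + 97 = (√11/3 - ⅑) + 97 = (-⅑ + √11/3) + 97 = 872/9 + √11/3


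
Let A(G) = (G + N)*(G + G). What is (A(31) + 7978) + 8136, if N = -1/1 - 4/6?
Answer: 53798/3 ≈ 17933.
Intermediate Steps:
N = -5/3 (N = -1*1 - 4*⅙ = -1 - ⅔ = -5/3 ≈ -1.6667)
A(G) = 2*G*(-5/3 + G) (A(G) = (G - 5/3)*(G + G) = (-5/3 + G)*(2*G) = 2*G*(-5/3 + G))
(A(31) + 7978) + 8136 = ((⅔)*31*(-5 + 3*31) + 7978) + 8136 = ((⅔)*31*(-5 + 93) + 7978) + 8136 = ((⅔)*31*88 + 7978) + 8136 = (5456/3 + 7978) + 8136 = 29390/3 + 8136 = 53798/3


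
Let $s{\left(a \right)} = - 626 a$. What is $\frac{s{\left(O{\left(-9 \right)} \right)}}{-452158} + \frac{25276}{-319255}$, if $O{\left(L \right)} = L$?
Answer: $- \frac{6613714139}{72176851145} \approx -0.091632$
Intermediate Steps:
$\frac{s{\left(O{\left(-9 \right)} \right)}}{-452158} + \frac{25276}{-319255} = \frac{\left(-626\right) \left(-9\right)}{-452158} + \frac{25276}{-319255} = 5634 \left(- \frac{1}{452158}\right) + 25276 \left(- \frac{1}{319255}\right) = - \frac{2817}{226079} - \frac{25276}{319255} = - \frac{6613714139}{72176851145}$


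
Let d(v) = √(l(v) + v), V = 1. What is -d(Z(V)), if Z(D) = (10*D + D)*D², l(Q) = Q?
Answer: -√22 ≈ -4.6904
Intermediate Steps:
Z(D) = 11*D³ (Z(D) = (11*D)*D² = 11*D³)
d(v) = √2*√v (d(v) = √(v + v) = √(2*v) = √2*√v)
-d(Z(V)) = -√2*√(11*1³) = -√2*√(11*1) = -√2*√11 = -√22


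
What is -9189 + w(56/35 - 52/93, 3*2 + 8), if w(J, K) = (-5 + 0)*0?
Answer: -9189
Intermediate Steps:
w(J, K) = 0 (w(J, K) = -5*0 = 0)
-9189 + w(56/35 - 52/93, 3*2 + 8) = -9189 + 0 = -9189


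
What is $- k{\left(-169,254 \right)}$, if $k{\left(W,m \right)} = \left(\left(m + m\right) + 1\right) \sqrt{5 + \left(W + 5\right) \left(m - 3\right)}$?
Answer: $- 509 i \sqrt{41159} \approx - 1.0326 \cdot 10^{5} i$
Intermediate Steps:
$k{\left(W,m \right)} = \sqrt{5 + \left(-3 + m\right) \left(5 + W\right)} \left(1 + 2 m\right)$ ($k{\left(W,m \right)} = \left(2 m + 1\right) \sqrt{5 + \left(5 + W\right) \left(-3 + m\right)} = \left(1 + 2 m\right) \sqrt{5 + \left(-3 + m\right) \left(5 + W\right)} = \sqrt{5 + \left(-3 + m\right) \left(5 + W\right)} \left(1 + 2 m\right)$)
$- k{\left(-169,254 \right)} = - \sqrt{-10 - -507 + 5 \cdot 254 - 42926} \left(1 + 2 \cdot 254\right) = - \sqrt{-10 + 507 + 1270 - 42926} \left(1 + 508\right) = - \sqrt{-41159} \cdot 509 = - i \sqrt{41159} \cdot 509 = - 509 i \sqrt{41159}$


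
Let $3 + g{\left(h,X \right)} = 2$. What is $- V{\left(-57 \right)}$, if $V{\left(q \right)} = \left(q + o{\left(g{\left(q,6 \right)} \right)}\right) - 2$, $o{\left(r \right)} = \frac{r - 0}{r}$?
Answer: $58$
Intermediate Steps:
$g{\left(h,X \right)} = -1$ ($g{\left(h,X \right)} = -3 + 2 = -1$)
$o{\left(r \right)} = 1$ ($o{\left(r \right)} = \frac{r + 0}{r} = \frac{r}{r} = 1$)
$V{\left(q \right)} = -1 + q$ ($V{\left(q \right)} = \left(q + 1\right) - 2 = \left(1 + q\right) - 2 = -1 + q$)
$- V{\left(-57 \right)} = - (-1 - 57) = \left(-1\right) \left(-58\right) = 58$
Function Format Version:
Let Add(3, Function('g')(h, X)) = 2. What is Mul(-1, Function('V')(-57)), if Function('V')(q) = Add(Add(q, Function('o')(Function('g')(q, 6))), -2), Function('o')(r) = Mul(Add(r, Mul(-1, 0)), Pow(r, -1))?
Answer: 58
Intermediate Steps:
Function('g')(h, X) = -1 (Function('g')(h, X) = Add(-3, 2) = -1)
Function('o')(r) = 1 (Function('o')(r) = Mul(Add(r, 0), Pow(r, -1)) = Mul(r, Pow(r, -1)) = 1)
Function('V')(q) = Add(-1, q) (Function('V')(q) = Add(Add(q, 1), -2) = Add(Add(1, q), -2) = Add(-1, q))
Mul(-1, Function('V')(-57)) = Mul(-1, Add(-1, -57)) = Mul(-1, -58) = 58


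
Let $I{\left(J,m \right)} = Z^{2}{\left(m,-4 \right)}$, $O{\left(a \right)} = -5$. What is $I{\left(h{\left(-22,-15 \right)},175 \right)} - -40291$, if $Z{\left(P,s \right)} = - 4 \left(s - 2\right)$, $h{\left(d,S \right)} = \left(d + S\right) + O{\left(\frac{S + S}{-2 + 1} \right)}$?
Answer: $40867$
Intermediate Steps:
$h{\left(d,S \right)} = -5 + S + d$ ($h{\left(d,S \right)} = \left(d + S\right) - 5 = \left(S + d\right) - 5 = -5 + S + d$)
$Z{\left(P,s \right)} = 8 - 4 s$ ($Z{\left(P,s \right)} = - 4 \left(-2 + s\right) = 8 - 4 s$)
$I{\left(J,m \right)} = 576$ ($I{\left(J,m \right)} = \left(8 - -16\right)^{2} = \left(8 + 16\right)^{2} = 24^{2} = 576$)
$I{\left(h{\left(-22,-15 \right)},175 \right)} - -40291 = 576 - -40291 = 576 + 40291 = 40867$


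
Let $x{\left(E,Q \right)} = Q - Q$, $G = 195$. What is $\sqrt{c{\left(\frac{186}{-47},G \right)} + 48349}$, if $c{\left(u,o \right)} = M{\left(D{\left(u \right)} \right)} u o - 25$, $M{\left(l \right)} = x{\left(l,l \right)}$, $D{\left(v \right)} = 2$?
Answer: $2 \sqrt{12081} \approx 219.83$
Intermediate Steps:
$x{\left(E,Q \right)} = 0$
$M{\left(l \right)} = 0$
$c{\left(u,o \right)} = -25$ ($c{\left(u,o \right)} = 0 u o - 25 = 0 o - 25 = 0 - 25 = -25$)
$\sqrt{c{\left(\frac{186}{-47},G \right)} + 48349} = \sqrt{-25 + 48349} = \sqrt{48324} = 2 \sqrt{12081}$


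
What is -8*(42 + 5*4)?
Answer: -496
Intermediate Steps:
-8*(42 + 5*4) = -8*(42 + 20) = -8*62 = -496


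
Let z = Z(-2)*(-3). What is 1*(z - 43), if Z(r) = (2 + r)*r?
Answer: -43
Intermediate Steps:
Z(r) = r*(2 + r)
z = 0 (z = -2*(2 - 2)*(-3) = -2*0*(-3) = 0*(-3) = 0)
1*(z - 43) = 1*(0 - 43) = 1*(-43) = -43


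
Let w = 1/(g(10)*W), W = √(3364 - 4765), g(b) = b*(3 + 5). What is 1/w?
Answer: 80*I*√1401 ≈ 2994.4*I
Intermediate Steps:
g(b) = 8*b (g(b) = b*8 = 8*b)
W = I*√1401 (W = √(-1401) = I*√1401 ≈ 37.43*I)
w = -I*√1401/112080 (w = 1/(((8*10))*((I*√1401))) = (-I*√1401/1401)/80 = -I*√1401/112080 ≈ -0.00033396*I)
1/w = 1/(-I*√1401/112080) = 80*I*√1401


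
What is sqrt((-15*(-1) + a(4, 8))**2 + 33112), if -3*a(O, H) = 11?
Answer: 2*sqrt(74791)/3 ≈ 182.32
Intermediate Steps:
a(O, H) = -11/3 (a(O, H) = -1/3*11 = -11/3)
sqrt((-15*(-1) + a(4, 8))**2 + 33112) = sqrt((-15*(-1) - 11/3)**2 + 33112) = sqrt((15 - 11/3)**2 + 33112) = sqrt((34/3)**2 + 33112) = sqrt(1156/9 + 33112) = sqrt(299164/9) = 2*sqrt(74791)/3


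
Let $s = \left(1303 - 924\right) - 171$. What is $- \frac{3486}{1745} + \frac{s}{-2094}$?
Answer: $- \frac{10978}{5235} \approx -2.097$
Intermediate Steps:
$s = 208$ ($s = 379 - 171 = 208$)
$- \frac{3486}{1745} + \frac{s}{-2094} = - \frac{3486}{1745} + \frac{208}{-2094} = \left(-3486\right) \frac{1}{1745} + 208 \left(- \frac{1}{2094}\right) = - \frac{3486}{1745} - \frac{104}{1047} = - \frac{10978}{5235}$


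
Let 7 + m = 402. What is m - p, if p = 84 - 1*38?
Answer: 349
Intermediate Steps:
m = 395 (m = -7 + 402 = 395)
p = 46 (p = 84 - 38 = 46)
m - p = 395 - 1*46 = 395 - 46 = 349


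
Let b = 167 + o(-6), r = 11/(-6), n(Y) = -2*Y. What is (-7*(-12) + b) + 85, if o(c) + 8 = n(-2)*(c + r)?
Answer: 890/3 ≈ 296.67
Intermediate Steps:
r = -11/6 (r = 11*(-⅙) = -11/6 ≈ -1.8333)
o(c) = -46/3 + 4*c (o(c) = -8 + (-2*(-2))*(c - 11/6) = -8 + 4*(-11/6 + c) = -8 + (-22/3 + 4*c) = -46/3 + 4*c)
b = 383/3 (b = 167 + (-46/3 + 4*(-6)) = 167 + (-46/3 - 24) = 167 - 118/3 = 383/3 ≈ 127.67)
(-7*(-12) + b) + 85 = (-7*(-12) + 383/3) + 85 = (84 + 383/3) + 85 = 635/3 + 85 = 890/3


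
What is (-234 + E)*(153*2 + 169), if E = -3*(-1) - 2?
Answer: -110675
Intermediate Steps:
E = 1 (E = 3 - 2 = 1)
(-234 + E)*(153*2 + 169) = (-234 + 1)*(153*2 + 169) = -233*(306 + 169) = -233*475 = -110675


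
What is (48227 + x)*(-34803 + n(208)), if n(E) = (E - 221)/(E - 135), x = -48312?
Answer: 215953720/73 ≈ 2.9583e+6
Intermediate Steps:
n(E) = (-221 + E)/(-135 + E)
(48227 + x)*(-34803 + n(208)) = (48227 - 48312)*(-34803 + (-221 + 208)/(-135 + 208)) = -85*(-34803 - 13/73) = -85*(-2540632/73) = 215953720/73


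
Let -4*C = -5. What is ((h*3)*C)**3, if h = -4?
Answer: -3375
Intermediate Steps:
C = 5/4 (C = -1/4*(-5) = 5/4 ≈ 1.2500)
((h*3)*C)**3 = (-4*3*(5/4))**3 = (-12*5/4)**3 = (-15)**3 = -3375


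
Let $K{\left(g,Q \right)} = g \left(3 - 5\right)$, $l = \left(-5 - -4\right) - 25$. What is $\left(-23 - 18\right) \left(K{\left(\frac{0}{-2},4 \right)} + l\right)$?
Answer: $1066$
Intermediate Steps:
$l = -26$ ($l = \left(-5 + 4\right) - 25 = -1 - 25 = -26$)
$K{\left(g,Q \right)} = - 2 g$ ($K{\left(g,Q \right)} = g \left(-2\right) = - 2 g$)
$\left(-23 - 18\right) \left(K{\left(\frac{0}{-2},4 \right)} + l\right) = \left(-23 - 18\right) \left(- 2 \frac{0}{-2} - 26\right) = \left(-23 - 18\right) \left(- 2 \cdot 0 \left(- \frac{1}{2}\right) - 26\right) = - 41 \left(\left(-2\right) 0 - 26\right) = - 41 \left(0 - 26\right) = \left(-41\right) \left(-26\right) = 1066$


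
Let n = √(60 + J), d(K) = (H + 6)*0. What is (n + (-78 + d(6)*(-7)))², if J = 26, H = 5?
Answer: (78 - √86)² ≈ 4723.3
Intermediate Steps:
d(K) = 0 (d(K) = (5 + 6)*0 = 11*0 = 0)
n = √86 (n = √(60 + 26) = √86 ≈ 9.2736)
(n + (-78 + d(6)*(-7)))² = (√86 + (-78 + 0*(-7)))² = (√86 + (-78 + 0))² = (√86 - 78)² = (-78 + √86)²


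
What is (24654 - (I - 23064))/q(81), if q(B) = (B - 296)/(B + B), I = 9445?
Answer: -6200226/215 ≈ -28838.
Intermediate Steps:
q(B) = (-296 + B)/(2*B) (q(B) = (-296 + B)/((2*B)) = (-296 + B)*(1/(2*B)) = (-296 + B)/(2*B))
(24654 - (I - 23064))/q(81) = (24654 - (9445 - 23064))/(((½)*(-296 + 81)/81)) = (24654 - 1*(-13619))/(((½)*(1/81)*(-215))) = (24654 + 13619)/(-215/162) = 38273*(-162/215) = -6200226/215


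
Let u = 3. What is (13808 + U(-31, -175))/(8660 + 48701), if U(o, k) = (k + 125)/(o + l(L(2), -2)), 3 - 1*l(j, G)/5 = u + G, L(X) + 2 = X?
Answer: 290018/1204581 ≈ 0.24076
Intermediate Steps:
L(X) = -2 + X
l(j, G) = -5*G (l(j, G) = 15 - 5*(3 + G) = 15 + (-15 - 5*G) = -5*G)
U(o, k) = (125 + k)/(10 + o) (U(o, k) = (k + 125)/(o - 5*(-2)) = (125 + k)/(o + 10) = (125 + k)/(10 + o))
(13808 + U(-31, -175))/(8660 + 48701) = (13808 + (125 - 175)/(10 - 31))/(8660 + 48701) = (13808 - 50/(-21))/57361 = (13808 - 1/21*(-50))*(1/57361) = (13808 + 50/21)*(1/57361) = (290018/21)*(1/57361) = 290018/1204581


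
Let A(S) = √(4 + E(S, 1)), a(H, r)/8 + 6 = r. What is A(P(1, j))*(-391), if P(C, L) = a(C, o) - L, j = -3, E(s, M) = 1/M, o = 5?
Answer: -391*√5 ≈ -874.30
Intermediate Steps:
a(H, r) = -48 + 8*r
P(C, L) = -8 - L (P(C, L) = (-48 + 8*5) - L = (-48 + 40) - L = -8 - L)
A(S) = √5 (A(S) = √(4 + 1/1) = √(4 + 1) = √5)
A(P(1, j))*(-391) = √5*(-391) = -391*√5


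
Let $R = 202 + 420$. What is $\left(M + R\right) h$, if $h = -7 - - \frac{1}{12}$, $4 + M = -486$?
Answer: $-913$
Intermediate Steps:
$M = -490$ ($M = -4 - 486 = -490$)
$R = 622$
$h = - \frac{83}{12}$ ($h = -7 - - \frac{1}{12} = -7 + \left(\frac{1}{3} - \frac{1}{4}\right) = -7 + \frac{1}{12} = - \frac{83}{12} \approx -6.9167$)
$\left(M + R\right) h = \left(-490 + 622\right) \left(- \frac{83}{12}\right) = 132 \left(- \frac{83}{12}\right) = -913$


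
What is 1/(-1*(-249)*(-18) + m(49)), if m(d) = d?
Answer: -1/4433 ≈ -0.00022558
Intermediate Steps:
1/(-1*(-249)*(-18) + m(49)) = 1/(-1*(-249)*(-18) + 49) = 1/(249*(-18) + 49) = 1/(-4482 + 49) = 1/(-4433) = -1/4433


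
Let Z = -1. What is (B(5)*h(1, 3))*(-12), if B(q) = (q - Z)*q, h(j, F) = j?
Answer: -360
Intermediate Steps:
B(q) = q*(1 + q) (B(q) = (q - 1*(-1))*q = (q + 1)*q = (1 + q)*q = q*(1 + q))
(B(5)*h(1, 3))*(-12) = ((5*(1 + 5))*1)*(-12) = ((5*6)*1)*(-12) = (30*1)*(-12) = 30*(-12) = -360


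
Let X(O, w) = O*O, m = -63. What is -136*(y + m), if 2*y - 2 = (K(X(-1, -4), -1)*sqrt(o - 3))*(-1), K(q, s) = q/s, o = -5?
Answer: 8432 - 136*I*sqrt(2) ≈ 8432.0 - 192.33*I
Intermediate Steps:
X(O, w) = O**2
y = 1 + I*sqrt(2) (y = 1 + ((((-1)**2/(-1))*sqrt(-5 - 3))*(-1))/2 = 1 + (((1*(-1))*sqrt(-8))*(-1))/2 = 1 + (-2*I*sqrt(2)*(-1))/2 = 1 + (2*I*sqrt(2))/2 = 1 + I*sqrt(2) ≈ 1.0 + 1.4142*I)
-136*(y + m) = -136*((1 + I*sqrt(2)) - 63) = -136*(-62 + I*sqrt(2)) = 8432 - 136*I*sqrt(2)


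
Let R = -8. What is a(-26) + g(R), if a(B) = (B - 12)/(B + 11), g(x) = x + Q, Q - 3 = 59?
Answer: 848/15 ≈ 56.533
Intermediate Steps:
Q = 62 (Q = 3 + 59 = 62)
g(x) = 62 + x (g(x) = x + 62 = 62 + x)
a(B) = (-12 + B)/(11 + B)
a(-26) + g(R) = (-12 - 26)/(11 - 26) + (62 - 8) = -38/(-15) + 54 = -1/15*(-38) + 54 = 38/15 + 54 = 848/15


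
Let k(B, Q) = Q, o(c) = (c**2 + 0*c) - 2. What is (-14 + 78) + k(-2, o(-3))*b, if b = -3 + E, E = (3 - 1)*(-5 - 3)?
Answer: -69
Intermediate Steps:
o(c) = -2 + c**2 (o(c) = (c**2 + 0) - 2 = c**2 - 2 = -2 + c**2)
E = -16 (E = 2*(-8) = -16)
b = -19 (b = -3 - 16 = -19)
(-14 + 78) + k(-2, o(-3))*b = (-14 + 78) + (-2 + (-3)**2)*(-19) = 64 + (-2 + 9)*(-19) = 64 + 7*(-19) = 64 - 133 = -69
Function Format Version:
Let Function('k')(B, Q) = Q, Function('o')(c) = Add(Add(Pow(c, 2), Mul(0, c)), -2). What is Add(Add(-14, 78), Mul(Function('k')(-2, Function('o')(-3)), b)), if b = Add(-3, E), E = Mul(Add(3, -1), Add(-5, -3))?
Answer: -69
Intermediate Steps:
Function('o')(c) = Add(-2, Pow(c, 2)) (Function('o')(c) = Add(Add(Pow(c, 2), 0), -2) = Add(Pow(c, 2), -2) = Add(-2, Pow(c, 2)))
E = -16 (E = Mul(2, -8) = -16)
b = -19 (b = Add(-3, -16) = -19)
Add(Add(-14, 78), Mul(Function('k')(-2, Function('o')(-3)), b)) = Add(Add(-14, 78), Mul(Add(-2, Pow(-3, 2)), -19)) = Add(64, Mul(Add(-2, 9), -19)) = Add(64, Mul(7, -19)) = Add(64, -133) = -69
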